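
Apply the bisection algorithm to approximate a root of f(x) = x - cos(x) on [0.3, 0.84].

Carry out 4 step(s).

f(x) = x - cos(x)
Initial interval: [0.3, 0.84]

Iteration 1:
  c_1 = (0.300000 + 0.840000)/2 = 0.570000
  f(c_1) = f(0.570000) = -0.271901
  f(a) × f(c) ≥ 0, new interval: [0.570000, 0.840000]
Iteration 2:
  c_2 = (0.570000 + 0.840000)/2 = 0.705000
  f(c_2) = f(0.705000) = -0.056612
  f(a) × f(c) ≥ 0, new interval: [0.705000, 0.840000]
Iteration 3:
  c_3 = (0.705000 + 0.840000)/2 = 0.772500
  f(c_3) = f(0.772500) = 0.056332
  f(a) × f(c) < 0, new interval: [0.705000, 0.772500]
Iteration 4:
  c_4 = (0.705000 + 0.772500)/2 = 0.738750
  f(c_4) = f(0.738750) = -0.000561
  f(a) × f(c) ≥ 0, new interval: [0.738750, 0.772500]

After 4 iteration(s), the approximation is c_4 = 0.738750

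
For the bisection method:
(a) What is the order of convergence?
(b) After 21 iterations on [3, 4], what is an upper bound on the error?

(a) Bisection has linear (order 1) convergence; the error is halved each step.

(b) Error bound = (b-a)/2^n = (4 - 3)/2^{21}
    = 1/2^{21}

(a) 1 (linear); (b) error ≤ 4.77e-07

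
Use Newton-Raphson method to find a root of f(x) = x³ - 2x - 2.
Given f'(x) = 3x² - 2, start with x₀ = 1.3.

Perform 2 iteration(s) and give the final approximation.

f(x) = x³ - 2x - 2
f'(x) = 3x² - 2
x₀ = 1.3

Newton-Raphson formula: x_{n+1} = x_n - f(x_n)/f'(x_n)

Iteration 1:
  f(1.300000) = -2.403000
  f'(1.300000) = 3.070000
  x_1 = 1.300000 - (-2.403000)/3.070000 = 2.082736
Iteration 2:
  f(2.082736) = 2.869000
  f'(2.082736) = 11.013370
  x_2 = 2.082736 - 2.869000/11.013370 = 1.822235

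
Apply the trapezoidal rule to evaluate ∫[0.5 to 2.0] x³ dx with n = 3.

f(x) = x³
a = 0.5, b = 2.0, n = 3
h = (b - a)/n = 0.500000

Trapezoidal rule: (h/2)[f(x₀) + 2f(x₁) + 2f(x₂) + ... + f(xₙ)]

x_0 = 0.5000, f(x_0) = 0.125000, coefficient = 1
x_1 = 1.0000, f(x_1) = 1.000000, coefficient = 2
x_2 = 1.5000, f(x_2) = 3.375000, coefficient = 2
x_3 = 2.0000, f(x_3) = 8.000000, coefficient = 1

I ≈ (0.500000/2) × 16.875000 = 4.218750
Exact value: 3.984375
Error: 0.234375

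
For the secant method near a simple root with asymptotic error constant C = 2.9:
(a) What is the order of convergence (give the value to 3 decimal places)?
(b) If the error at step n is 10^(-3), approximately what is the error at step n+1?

(a) Secant method has superlinear convergence with order φ = (1+√5)/2 ≈ 1.618.
    This means |e_{n+1}| ≈ C|e_n|^1.618.

(b) With |e_n| = 10^(-3) and C = 2.9:
    |e_{n+1}| ≈ 2.9 × (10^(-3))^1.618 = 2.9 × 10^(-4.85)

(a) ≈ 1.618 (golden ratio); (b) |e_{n+1}| ≈ 4.058e-05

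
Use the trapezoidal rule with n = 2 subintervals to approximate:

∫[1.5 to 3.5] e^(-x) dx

f(x) = e^(-x)
a = 1.5, b = 3.5, n = 2
h = (b - a)/n = 1.000000

Trapezoidal rule: (h/2)[f(x₀) + 2f(x₁) + 2f(x₂) + ... + f(xₙ)]

x_0 = 1.5000, f(x_0) = 0.223130, coefficient = 1
x_1 = 2.5000, f(x_1) = 0.082085, coefficient = 2
x_2 = 3.5000, f(x_2) = 0.030197, coefficient = 1

I ≈ (1.000000/2) × 0.417498 = 0.208749
Exact value: 0.192933
Error: 0.015816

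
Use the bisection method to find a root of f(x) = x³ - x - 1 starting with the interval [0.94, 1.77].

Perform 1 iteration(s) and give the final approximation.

f(x) = x³ - x - 1
Initial interval: [0.94, 1.77]

Iteration 1:
  c_1 = (0.940000 + 1.770000)/2 = 1.355000
  f(c_1) = f(1.355000) = 0.132814
  f(a) × f(c) < 0, new interval: [0.940000, 1.355000]

After 1 iteration(s), the approximation is c_1 = 1.355000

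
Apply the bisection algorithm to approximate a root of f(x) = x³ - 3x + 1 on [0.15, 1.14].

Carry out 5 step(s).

f(x) = x³ - 3x + 1
Initial interval: [0.15, 1.14]

Iteration 1:
  c_1 = (0.150000 + 1.140000)/2 = 0.645000
  f(c_1) = f(0.645000) = -0.666664
  f(a) × f(c) < 0, new interval: [0.150000, 0.645000]
Iteration 2:
  c_2 = (0.150000 + 0.645000)/2 = 0.397500
  f(c_2) = f(0.397500) = -0.129693
  f(a) × f(c) < 0, new interval: [0.150000, 0.397500]
Iteration 3:
  c_3 = (0.150000 + 0.397500)/2 = 0.273750
  f(c_3) = f(0.273750) = 0.199265
  f(a) × f(c) ≥ 0, new interval: [0.273750, 0.397500]
Iteration 4:
  c_4 = (0.273750 + 0.397500)/2 = 0.335625
  f(c_4) = f(0.335625) = 0.030931
  f(a) × f(c) ≥ 0, new interval: [0.335625, 0.397500]
Iteration 5:
  c_5 = (0.335625 + 0.397500)/2 = 0.366562
  f(c_5) = f(0.366562) = -0.050433
  f(a) × f(c) < 0, new interval: [0.335625, 0.366562]

After 5 iteration(s), the approximation is c_5 = 0.366562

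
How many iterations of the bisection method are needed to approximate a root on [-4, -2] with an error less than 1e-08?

We need (b-a)/2^n ≤ 1e-08
(-2 - (-4))/2^n ≤ 1e-08
2/2^n ≤ 1e-08
2^n ≥ 200000000
n ≥ log₂(200000000) = 27.58
n ≥ 28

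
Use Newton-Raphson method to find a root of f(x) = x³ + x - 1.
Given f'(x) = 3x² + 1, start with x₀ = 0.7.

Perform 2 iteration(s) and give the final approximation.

f(x) = x³ + x - 1
f'(x) = 3x² + 1
x₀ = 0.7

Newton-Raphson formula: x_{n+1} = x_n - f(x_n)/f'(x_n)

Iteration 1:
  f(0.700000) = 0.043000
  f'(0.700000) = 2.470000
  x_1 = 0.700000 - 0.043000/2.470000 = 0.682591
Iteration 2:
  f(0.682591) = 0.000631
  f'(0.682591) = 2.397792
  x_2 = 0.682591 - 0.000631/2.397792 = 0.682328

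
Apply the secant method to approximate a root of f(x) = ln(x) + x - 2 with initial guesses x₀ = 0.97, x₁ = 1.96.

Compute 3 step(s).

f(x) = ln(x) + x - 2
x₀ = 0.97, x₁ = 1.96

Secant formula: x_{n+1} = x_n - f(x_n)(x_n - x_{n-1})/(f(x_n) - f(x_{n-1}))

Iteration 1:
  f(0.970000) = -1.060459
  f(1.960000) = 0.632944
  x_2 = 1.960000 - 0.632944×(1.960000 - 0.970000)/(0.632944 - (-1.060459))
       = 1.589967
Iteration 2:
  f(1.960000) = 0.632944
  f(1.589967) = 0.053680
  x_3 = 1.589967 - 0.053680×(1.589967 - 1.960000)/(0.053680 - 0.632944)
       = 1.555676
Iteration 3:
  f(1.589967) = 0.053680
  f(1.555676) = -0.002414
  x_4 = 1.555676 - (-0.002414)×(1.555676 - 1.589967)/(-0.002414 - 0.053680)
       = 1.557152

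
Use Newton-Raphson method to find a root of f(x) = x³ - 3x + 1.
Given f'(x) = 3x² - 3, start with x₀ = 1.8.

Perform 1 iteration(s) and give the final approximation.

f(x) = x³ - 3x + 1
f'(x) = 3x² - 3
x₀ = 1.8

Newton-Raphson formula: x_{n+1} = x_n - f(x_n)/f'(x_n)

Iteration 1:
  f(1.800000) = 1.432000
  f'(1.800000) = 6.720000
  x_1 = 1.800000 - 1.432000/6.720000 = 1.586905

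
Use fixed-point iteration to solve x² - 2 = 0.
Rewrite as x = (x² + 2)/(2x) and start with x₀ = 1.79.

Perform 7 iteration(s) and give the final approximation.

Equation: x² - 2 = 0
Fixed-point form: x = (x² + 2)/(2x)
x₀ = 1.79

x_1 = g(1.790000) = 1.453659
x_2 = g(1.453659) = 1.414749
x_3 = g(1.414749) = 1.414214
x_4 = g(1.414214) = 1.414214
x_5 = g(1.414214) = 1.414214
x_6 = g(1.414214) = 1.414214
x_7 = g(1.414214) = 1.414214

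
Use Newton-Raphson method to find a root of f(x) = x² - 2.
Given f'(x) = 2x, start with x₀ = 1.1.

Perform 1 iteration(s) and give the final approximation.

f(x) = x² - 2
f'(x) = 2x
x₀ = 1.1

Newton-Raphson formula: x_{n+1} = x_n - f(x_n)/f'(x_n)

Iteration 1:
  f(1.100000) = -0.790000
  f'(1.100000) = 2.200000
  x_1 = 1.100000 - (-0.790000)/2.200000 = 1.459091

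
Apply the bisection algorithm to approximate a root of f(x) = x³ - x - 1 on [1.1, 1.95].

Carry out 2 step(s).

f(x) = x³ - x - 1
Initial interval: [1.1, 1.95]

Iteration 1:
  c_1 = (1.100000 + 1.950000)/2 = 1.525000
  f(c_1) = f(1.525000) = 1.021578
  f(a) × f(c) < 0, new interval: [1.100000, 1.525000]
Iteration 2:
  c_2 = (1.100000 + 1.525000)/2 = 1.312500
  f(c_2) = f(1.312500) = -0.051514
  f(a) × f(c) ≥ 0, new interval: [1.312500, 1.525000]

After 2 iteration(s), the approximation is c_2 = 1.312500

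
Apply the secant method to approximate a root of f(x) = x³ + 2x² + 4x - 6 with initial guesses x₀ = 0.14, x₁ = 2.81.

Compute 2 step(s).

f(x) = x³ + 2x² + 4x - 6
x₀ = 0.14, x₁ = 2.81

Secant formula: x_{n+1} = x_n - f(x_n)(x_n - x_{n-1})/(f(x_n) - f(x_{n-1}))

Iteration 1:
  f(0.140000) = -5.398056
  f(2.810000) = 43.220241
  x_2 = 2.810000 - 43.220241×(2.810000 - 0.140000)/(43.220241 - (-5.398056))
       = 0.436448
Iteration 2:
  f(2.810000) = 43.220241
  f(0.436448) = -3.790095
  x_3 = 0.436448 - (-3.790095)×(0.436448 - 2.810000)/(-3.790095 - 43.220241)
       = 0.627810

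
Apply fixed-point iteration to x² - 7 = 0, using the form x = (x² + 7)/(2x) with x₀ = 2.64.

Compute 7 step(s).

Equation: x² - 7 = 0
Fixed-point form: x = (x² + 7)/(2x)
x₀ = 2.64

x_1 = g(2.640000) = 2.645758
x_2 = g(2.645758) = 2.645751
x_3 = g(2.645751) = 2.645751
x_4 = g(2.645751) = 2.645751
x_5 = g(2.645751) = 2.645751
x_6 = g(2.645751) = 2.645751
x_7 = g(2.645751) = 2.645751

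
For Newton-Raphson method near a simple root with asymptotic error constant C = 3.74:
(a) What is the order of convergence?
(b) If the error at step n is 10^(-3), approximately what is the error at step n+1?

(a) Newton-Raphson has quadratic (order 2) convergence near simple roots.
    This means |e_{n+1}| ≈ C|e_n|².

(b) With |e_n| = 10^(-3) and C = 3.74:
    |e_{n+1}| ≈ 3.74 × (10^(-3))² = 3.74 × 10^(-6)

(a) 2 (quadratic); (b) |e_{n+1}| ≈ 3.740e-06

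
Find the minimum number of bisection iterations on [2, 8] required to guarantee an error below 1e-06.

We need (b-a)/2^n ≤ 1e-06
(8 - 2)/2^n ≤ 1e-06
6/2^n ≤ 1e-06
2^n ≥ 6000000
n ≥ log₂(6000000) = 22.52
n ≥ 23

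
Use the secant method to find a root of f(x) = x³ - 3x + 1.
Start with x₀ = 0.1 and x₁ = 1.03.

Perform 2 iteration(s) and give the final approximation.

f(x) = x³ - 3x + 1
x₀ = 0.1, x₁ = 1.03

Secant formula: x_{n+1} = x_n - f(x_n)(x_n - x_{n-1})/(f(x_n) - f(x_{n-1}))

Iteration 1:
  f(0.100000) = 0.701000
  f(1.030000) = -0.997273
  x_2 = 1.030000 - (-0.997273)×(1.030000 - 0.100000)/(-0.997273 - 0.701000)
       = 0.483878
Iteration 2:
  f(1.030000) = -0.997273
  f(0.483878) = -0.338340
  x_3 = 0.483878 - (-0.338340)×(0.483878 - 1.030000)/(-0.338340 - (-0.997273))
       = 0.203463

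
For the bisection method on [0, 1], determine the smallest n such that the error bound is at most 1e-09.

We need (b-a)/2^n ≤ 1e-09
(1 - 0)/2^n ≤ 1e-09
1/2^n ≤ 1e-09
2^n ≥ 1000000000
n ≥ log₂(1000000000) = 29.90
n ≥ 30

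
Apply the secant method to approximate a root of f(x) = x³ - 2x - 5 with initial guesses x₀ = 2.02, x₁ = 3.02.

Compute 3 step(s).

f(x) = x³ - 2x - 5
x₀ = 2.02, x₁ = 3.02

Secant formula: x_{n+1} = x_n - f(x_n)(x_n - x_{n-1})/(f(x_n) - f(x_{n-1}))

Iteration 1:
  f(2.020000) = -0.797592
  f(3.020000) = 16.503608
  x_2 = 3.020000 - 16.503608×(3.020000 - 2.020000)/(16.503608 - (-0.797592))
       = 2.066100
Iteration 2:
  f(3.020000) = 16.503608
  f(2.066100) = -0.312492
  x_3 = 2.066100 - (-0.312492)×(2.066100 - 3.020000)/(-0.312492 - 16.503608)
       = 2.083827
Iteration 3:
  f(2.066100) = -0.312492
  f(2.083827) = -0.118984
  x_4 = 2.083827 - (-0.118984)×(2.083827 - 2.066100)/(-0.118984 - (-0.312492))
       = 2.094726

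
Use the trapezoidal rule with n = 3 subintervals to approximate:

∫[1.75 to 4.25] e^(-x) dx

f(x) = e^(-x)
a = 1.75, b = 4.25, n = 3
h = (b - a)/n = 0.833333

Trapezoidal rule: (h/2)[f(x₀) + 2f(x₁) + 2f(x₂) + ... + f(xₙ)]

x_0 = 1.7500, f(x_0) = 0.173774, coefficient = 1
x_1 = 2.5833, f(x_1) = 0.075522, coefficient = 2
x_2 = 3.4167, f(x_2) = 0.032822, coefficient = 2
x_3 = 4.2500, f(x_3) = 0.014264, coefficient = 1

I ≈ (0.833333/2) × 0.404725 = 0.168635
Exact value: 0.159510
Error: 0.009126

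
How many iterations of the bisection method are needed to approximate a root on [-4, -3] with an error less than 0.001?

We need (b-a)/2^n ≤ 0.001
(-3 - (-4))/2^n ≤ 0.001
1/2^n ≤ 0.001
2^n ≥ 1000
n ≥ log₂(1000) = 9.97
n ≥ 10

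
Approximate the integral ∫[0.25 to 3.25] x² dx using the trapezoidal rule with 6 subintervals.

f(x) = x²
a = 0.25, b = 3.25, n = 6
h = (b - a)/n = 0.500000

Trapezoidal rule: (h/2)[f(x₀) + 2f(x₁) + 2f(x₂) + ... + f(xₙ)]

x_0 = 0.2500, f(x_0) = 0.062500, coefficient = 1
x_1 = 0.7500, f(x_1) = 0.562500, coefficient = 2
x_2 = 1.2500, f(x_2) = 1.562500, coefficient = 2
x_3 = 1.7500, f(x_3) = 3.062500, coefficient = 2
x_4 = 2.2500, f(x_4) = 5.062500, coefficient = 2
x_5 = 2.7500, f(x_5) = 7.562500, coefficient = 2
x_6 = 3.2500, f(x_6) = 10.562500, coefficient = 1

I ≈ (0.500000/2) × 46.250000 = 11.562500
Exact value: 11.437500
Error: 0.125000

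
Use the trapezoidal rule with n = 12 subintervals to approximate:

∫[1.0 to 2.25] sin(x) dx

f(x) = sin(x)
a = 1.0, b = 2.25, n = 12
h = (b - a)/n = 0.104167

Trapezoidal rule: (h/2)[f(x₀) + 2f(x₁) + 2f(x₂) + ... + f(xₙ)]

x_0 = 1.0000, f(x_0) = 0.841471, coefficient = 1
x_1 = 1.1042, f(x_1) = 0.893090, coefficient = 2
x_2 = 1.2083, f(x_2) = 0.935026, coefficient = 2
x_3 = 1.3125, f(x_3) = 0.966827, coefficient = 2
x_4 = 1.4167, f(x_4) = 0.988146, coefficient = 2
x_5 = 1.5208, f(x_5) = 0.998752, coefficient = 2
x_6 = 1.6250, f(x_6) = 0.998531, coefficient = 2
x_7 = 1.7292, f(x_7) = 0.987486, coefficient = 2
x_8 = 1.8333, f(x_8) = 0.965735, coefficient = 2
x_9 = 1.9375, f(x_9) = 0.933514, coefficient = 2
x_10 = 2.0417, f(x_10) = 0.891174, coefficient = 2
x_11 = 2.1458, f(x_11) = 0.839172, coefficient = 2
x_12 = 2.2500, f(x_12) = 0.778073, coefficient = 1

I ≈ (0.104167/2) × 22.414448 = 1.167419
Exact value: 1.168476
Error: 0.001057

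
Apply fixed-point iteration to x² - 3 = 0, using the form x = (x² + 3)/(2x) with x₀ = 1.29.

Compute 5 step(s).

Equation: x² - 3 = 0
Fixed-point form: x = (x² + 3)/(2x)
x₀ = 1.29

x_1 = g(1.290000) = 1.807791
x_2 = g(1.807791) = 1.733637
x_3 = g(1.733637) = 1.732052
x_4 = g(1.732052) = 1.732051
x_5 = g(1.732051) = 1.732051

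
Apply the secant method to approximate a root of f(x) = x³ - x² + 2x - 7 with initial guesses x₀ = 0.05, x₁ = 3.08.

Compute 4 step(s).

f(x) = x³ - x² + 2x - 7
x₀ = 0.05, x₁ = 3.08

Secant formula: x_{n+1} = x_n - f(x_n)(x_n - x_{n-1})/(f(x_n) - f(x_{n-1}))

Iteration 1:
  f(0.050000) = -6.902375
  f(3.080000) = 18.891712
  x_2 = 3.080000 - 18.891712×(3.080000 - 0.050000)/(18.891712 - (-6.902375))
       = 0.860814
Iteration 2:
  f(3.080000) = 18.891712
  f(0.860814) = -5.381510
  x_3 = 0.860814 - (-5.381510)×(0.860814 - 3.080000)/(-5.381510 - 18.891712)
       = 1.352820
Iteration 3:
  f(0.860814) = -5.381510
  f(1.352820) = -3.648658
  x_4 = 1.352820 - (-3.648658)×(1.352820 - 0.860814)/(-3.648658 - (-5.381510))
       = 2.388778
Iteration 4:
  f(1.352820) = -3.648658
  f(2.388778) = 5.702279
  x_5 = 2.388778 - 5.702279×(2.388778 - 1.352820)/(5.702279 - (-3.648658))
       = 1.757042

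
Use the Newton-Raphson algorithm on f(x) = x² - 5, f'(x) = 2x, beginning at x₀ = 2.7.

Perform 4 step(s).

f(x) = x² - 5
f'(x) = 2x
x₀ = 2.7

Newton-Raphson formula: x_{n+1} = x_n - f(x_n)/f'(x_n)

Iteration 1:
  f(2.700000) = 2.290000
  f'(2.700000) = 5.400000
  x_1 = 2.700000 - 2.290000/5.400000 = 2.275926
Iteration 2:
  f(2.275926) = 0.179839
  f'(2.275926) = 4.551852
  x_2 = 2.275926 - 0.179839/4.551852 = 2.236417
Iteration 3:
  f(2.236417) = 0.001561
  f'(2.236417) = 4.472834
  x_3 = 2.236417 - 0.001561/4.472834 = 2.236068
Iteration 4:
  f(2.236068) = 0.000000
  f'(2.236068) = 4.472136
  x_4 = 2.236068 - 0.000000/4.472136 = 2.236068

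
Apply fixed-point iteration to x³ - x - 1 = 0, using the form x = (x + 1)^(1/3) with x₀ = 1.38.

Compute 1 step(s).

Equation: x³ - x - 1 = 0
Fixed-point form: x = (x + 1)^(1/3)
x₀ = 1.38

x_1 = g(1.380000) = 1.335136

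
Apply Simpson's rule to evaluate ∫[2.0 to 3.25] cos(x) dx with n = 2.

f(x) = cos(x)
a = 2.0, b = 3.25, n = 2
h = (b - a)/n = 0.625000

Simpson's rule: (h/3)[f(x₀) + 4f(x₁) + 2f(x₂) + ... + f(xₙ)]

x_0 = 2.0000, f(x_0) = -0.416147, coefficient = 1
x_1 = 2.6250, f(x_1) = -0.869507, coefficient = 4
x_2 = 3.2500, f(x_2) = -0.994130, coefficient = 1

I ≈ (0.625000/3) × -4.888305 = -1.018397
Exact value: -1.017493
Error: 0.000904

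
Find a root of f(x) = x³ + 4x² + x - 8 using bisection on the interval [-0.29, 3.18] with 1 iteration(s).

f(x) = x³ + 4x² + x - 8
Initial interval: [-0.29, 3.18]

Iteration 1:
  c_1 = (-0.290000 + 3.180000)/2 = 1.445000
  f(c_1) = f(1.445000) = 4.814296
  f(a) × f(c) < 0, new interval: [-0.290000, 1.445000]

After 1 iteration(s), the approximation is c_1 = 1.445000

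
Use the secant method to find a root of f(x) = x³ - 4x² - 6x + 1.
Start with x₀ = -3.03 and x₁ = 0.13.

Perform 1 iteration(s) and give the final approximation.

f(x) = x³ - 4x² - 6x + 1
x₀ = -3.03, x₁ = 0.13

Secant formula: x_{n+1} = x_n - f(x_n)(x_n - x_{n-1})/(f(x_n) - f(x_{n-1}))

Iteration 1:
  f(-3.030000) = -45.361727
  f(0.130000) = 0.154597
  x_2 = 0.130000 - 0.154597×(0.130000 - (-3.030000))/(0.154597 - (-45.361727))
       = 0.119267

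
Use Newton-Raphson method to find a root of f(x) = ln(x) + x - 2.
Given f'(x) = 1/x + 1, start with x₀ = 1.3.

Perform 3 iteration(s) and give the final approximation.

f(x) = ln(x) + x - 2
f'(x) = 1/x + 1
x₀ = 1.3

Newton-Raphson formula: x_{n+1} = x_n - f(x_n)/f'(x_n)

Iteration 1:
  f(1.300000) = -0.437636
  f'(1.300000) = 1.769231
  x_1 = 1.300000 - (-0.437636)/1.769231 = 1.547359
Iteration 2:
  f(1.547359) = -0.016091
  f'(1.547359) = 1.646262
  x_2 = 1.547359 - (-0.016091)/1.646262 = 1.557134
Iteration 3:
  f(1.557134) = -0.000020
  f'(1.557134) = 1.642206
  x_3 = 1.557134 - (-0.000020)/1.642206 = 1.557146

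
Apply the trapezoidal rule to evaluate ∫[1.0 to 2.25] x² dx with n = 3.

f(x) = x²
a = 1.0, b = 2.25, n = 3
h = (b - a)/n = 0.416667

Trapezoidal rule: (h/2)[f(x₀) + 2f(x₁) + 2f(x₂) + ... + f(xₙ)]

x_0 = 1.0000, f(x_0) = 1.000000, coefficient = 1
x_1 = 1.4167, f(x_1) = 2.006944, coefficient = 2
x_2 = 1.8333, f(x_2) = 3.361111, coefficient = 2
x_3 = 2.2500, f(x_3) = 5.062500, coefficient = 1

I ≈ (0.416667/2) × 16.798611 = 3.499711
Exact value: 3.463542
Error: 0.036169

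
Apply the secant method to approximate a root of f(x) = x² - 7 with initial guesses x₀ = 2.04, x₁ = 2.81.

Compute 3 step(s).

f(x) = x² - 7
x₀ = 2.04, x₁ = 2.81

Secant formula: x_{n+1} = x_n - f(x_n)(x_n - x_{n-1})/(f(x_n) - f(x_{n-1}))

Iteration 1:
  f(2.040000) = -2.838400
  f(2.810000) = 0.896100
  x_2 = 2.810000 - 0.896100×(2.810000 - 2.040000)/(0.896100 - (-2.838400))
       = 2.625237
Iteration 2:
  f(2.810000) = 0.896100
  f(2.625237) = -0.108130
  x_3 = 2.625237 - (-0.108130)×(2.625237 - 2.810000)/(-0.108130 - 0.896100)
       = 2.645131
Iteration 3:
  f(2.625237) = -0.108130
  f(2.645131) = -0.003280
  x_4 = 2.645131 - (-0.003280)×(2.645131 - 2.625237)/(-0.003280 - (-0.108130))
       = 2.645754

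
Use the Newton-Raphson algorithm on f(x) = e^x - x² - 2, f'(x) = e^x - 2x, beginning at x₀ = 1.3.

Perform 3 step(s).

f(x) = e^x - x² - 2
f'(x) = e^x - 2x
x₀ = 1.3

Newton-Raphson formula: x_{n+1} = x_n - f(x_n)/f'(x_n)

Iteration 1:
  f(1.300000) = -0.020703
  f'(1.300000) = 1.069297
  x_1 = 1.300000 - (-0.020703)/1.069297 = 1.319362
Iteration 2:
  f(1.319362) = 0.000317
  f'(1.319362) = 1.102309
  x_2 = 1.319362 - 0.000317/1.102309 = 1.319074
Iteration 3:
  f(1.319074) = 0.000000
  f'(1.319074) = 1.101808
  x_3 = 1.319074 - 0.000000/1.101808 = 1.319074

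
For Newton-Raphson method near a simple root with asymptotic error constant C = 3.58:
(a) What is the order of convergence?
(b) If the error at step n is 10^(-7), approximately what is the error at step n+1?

(a) Newton-Raphson has quadratic (order 2) convergence near simple roots.
    This means |e_{n+1}| ≈ C|e_n|².

(b) With |e_n| = 10^(-7) and C = 3.58:
    |e_{n+1}| ≈ 3.58 × (10^(-7))² = 3.58 × 10^(-14)

(a) 2 (quadratic); (b) |e_{n+1}| ≈ 3.580e-14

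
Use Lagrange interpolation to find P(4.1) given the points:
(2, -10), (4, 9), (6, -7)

Lagrange interpolation formula:
P(x) = Σ yᵢ × Lᵢ(x)
where Lᵢ(x) = Π_{j≠i} (x - xⱼ)/(xᵢ - xⱼ)

L_0(4.1) = (4.1 - 4)/(2 - 4) × (4.1 - 6)/(2 - 6) = -0.023750
L_1(4.1) = (4.1 - 2)/(4 - 2) × (4.1 - 6)/(4 - 6) = 0.997500
L_2(4.1) = (4.1 - 2)/(6 - 2) × (4.1 - 4)/(6 - 4) = 0.026250

P(4.1) = (-10)×L_0(4.1) + 9×L_1(4.1) + (-7)×L_2(4.1)
P(4.1) = 9.031250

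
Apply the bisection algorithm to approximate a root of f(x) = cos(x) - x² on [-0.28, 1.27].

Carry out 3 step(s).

f(x) = cos(x) - x²
Initial interval: [-0.28, 1.27]

Iteration 1:
  c_1 = (-0.280000 + 1.270000)/2 = 0.495000
  f(c_1) = f(0.495000) = 0.634944
  f(a) × f(c) ≥ 0, new interval: [0.495000, 1.270000]
Iteration 2:
  c_2 = (0.495000 + 1.270000)/2 = 0.882500
  f(c_2) = f(0.882500) = -0.143584
  f(a) × f(c) < 0, new interval: [0.495000, 0.882500]
Iteration 3:
  c_3 = (0.495000 + 0.882500)/2 = 0.688750
  f(c_3) = f(0.688750) = 0.297665
  f(a) × f(c) ≥ 0, new interval: [0.688750, 0.882500]

After 3 iteration(s), the approximation is c_3 = 0.688750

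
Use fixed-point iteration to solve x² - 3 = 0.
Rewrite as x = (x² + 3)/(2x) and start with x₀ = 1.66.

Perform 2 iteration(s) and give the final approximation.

Equation: x² - 3 = 0
Fixed-point form: x = (x² + 3)/(2x)
x₀ = 1.66

x_1 = g(1.660000) = 1.733614
x_2 = g(1.733614) = 1.732052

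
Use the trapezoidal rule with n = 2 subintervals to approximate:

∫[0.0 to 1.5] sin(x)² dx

f(x) = sin(x)²
a = 0.0, b = 1.5, n = 2
h = (b - a)/n = 0.750000

Trapezoidal rule: (h/2)[f(x₀) + 2f(x₁) + 2f(x₂) + ... + f(xₙ)]

x_0 = 0.0000, f(x_0) = 0.000000, coefficient = 1
x_1 = 0.7500, f(x_1) = 0.464631, coefficient = 2
x_2 = 1.5000, f(x_2) = 0.994996, coefficient = 1

I ≈ (0.750000/2) × 1.924259 = 0.721597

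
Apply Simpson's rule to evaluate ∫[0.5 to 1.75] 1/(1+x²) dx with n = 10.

f(x) = 1/(1+x²)
a = 0.5, b = 1.75, n = 10
h = (b - a)/n = 0.125000

Simpson's rule: (h/3)[f(x₀) + 4f(x₁) + 2f(x₂) + ... + f(xₙ)]

x_0 = 0.5000, f(x_0) = 0.800000, coefficient = 1
x_1 = 0.6250, f(x_1) = 0.719101, coefficient = 4
x_2 = 0.7500, f(x_2) = 0.640000, coefficient = 2
x_3 = 0.8750, f(x_3) = 0.566372, coefficient = 4
x_4 = 1.0000, f(x_4) = 0.500000, coefficient = 2
x_5 = 1.1250, f(x_5) = 0.441379, coefficient = 4
x_6 = 1.2500, f(x_6) = 0.390244, coefficient = 2
x_7 = 1.3750, f(x_7) = 0.345946, coefficient = 4
x_8 = 1.5000, f(x_8) = 0.307692, coefficient = 2
x_9 = 1.6250, f(x_9) = 0.274678, coefficient = 4
x_10 = 1.7500, f(x_10) = 0.246154, coefficient = 1

I ≈ (0.125000/3) × 14.111931 = 0.587997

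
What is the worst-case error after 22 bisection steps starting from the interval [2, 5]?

Bisection error bound: |error| ≤ (b-a)/2^n
|error| ≤ (5 - 2)/2^22 = 3/2^22
|error| ≤ 0.0000007153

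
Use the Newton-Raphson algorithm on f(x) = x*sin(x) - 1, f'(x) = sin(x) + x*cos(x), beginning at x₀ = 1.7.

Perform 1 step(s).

f(x) = x*sin(x) - 1
f'(x) = sin(x) + x*cos(x)
x₀ = 1.7

Newton-Raphson formula: x_{n+1} = x_n - f(x_n)/f'(x_n)

Iteration 1:
  f(1.700000) = 0.685830
  f'(1.700000) = 0.772629
  x_1 = 1.700000 - 0.685830/0.772629 = 0.812342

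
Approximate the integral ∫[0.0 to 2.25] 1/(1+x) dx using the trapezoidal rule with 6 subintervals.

f(x) = 1/(1+x)
a = 0.0, b = 2.25, n = 6
h = (b - a)/n = 0.375000

Trapezoidal rule: (h/2)[f(x₀) + 2f(x₁) + 2f(x₂) + ... + f(xₙ)]

x_0 = 0.0000, f(x_0) = 1.000000, coefficient = 1
x_1 = 0.3750, f(x_1) = 0.727273, coefficient = 2
x_2 = 0.7500, f(x_2) = 0.571429, coefficient = 2
x_3 = 1.1250, f(x_3) = 0.470588, coefficient = 2
x_4 = 1.5000, f(x_4) = 0.400000, coefficient = 2
x_5 = 1.8750, f(x_5) = 0.347826, coefficient = 2
x_6 = 2.2500, f(x_6) = 0.307692, coefficient = 1

I ≈ (0.375000/2) × 6.341924 = 1.189111
Exact value: 1.178655
Error: 0.010456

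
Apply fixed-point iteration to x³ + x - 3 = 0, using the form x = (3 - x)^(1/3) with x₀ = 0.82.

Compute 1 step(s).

Equation: x³ + x - 3 = 0
Fixed-point form: x = (3 - x)^(1/3)
x₀ = 0.82

x_1 = g(0.820000) = 1.296638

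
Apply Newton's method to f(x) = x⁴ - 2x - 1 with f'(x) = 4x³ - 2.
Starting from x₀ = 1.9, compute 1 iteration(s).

f(x) = x⁴ - 2x - 1
f'(x) = 4x³ - 2
x₀ = 1.9

Newton-Raphson formula: x_{n+1} = x_n - f(x_n)/f'(x_n)

Iteration 1:
  f(1.900000) = 8.232100
  f'(1.900000) = 25.436000
  x_1 = 1.900000 - 8.232100/25.436000 = 1.576360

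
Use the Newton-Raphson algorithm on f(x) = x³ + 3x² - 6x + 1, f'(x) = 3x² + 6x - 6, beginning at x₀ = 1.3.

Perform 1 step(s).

f(x) = x³ + 3x² - 6x + 1
f'(x) = 3x² + 6x - 6
x₀ = 1.3

Newton-Raphson formula: x_{n+1} = x_n - f(x_n)/f'(x_n)

Iteration 1:
  f(1.300000) = 0.467000
  f'(1.300000) = 6.870000
  x_1 = 1.300000 - 0.467000/6.870000 = 1.232023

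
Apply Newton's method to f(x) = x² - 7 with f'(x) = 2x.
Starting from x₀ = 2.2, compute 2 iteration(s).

f(x) = x² - 7
f'(x) = 2x
x₀ = 2.2

Newton-Raphson formula: x_{n+1} = x_n - f(x_n)/f'(x_n)

Iteration 1:
  f(2.200000) = -2.160000
  f'(2.200000) = 4.400000
  x_1 = 2.200000 - (-2.160000)/4.400000 = 2.690909
Iteration 2:
  f(2.690909) = 0.240992
  f'(2.690909) = 5.381818
  x_2 = 2.690909 - 0.240992/5.381818 = 2.646130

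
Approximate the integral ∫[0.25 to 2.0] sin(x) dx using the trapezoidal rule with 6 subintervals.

f(x) = sin(x)
a = 0.25, b = 2.0, n = 6
h = (b - a)/n = 0.291667

Trapezoidal rule: (h/2)[f(x₀) + 2f(x₁) + 2f(x₂) + ... + f(xₙ)]

x_0 = 0.2500, f(x_0) = 0.247404, coefficient = 1
x_1 = 0.5417, f(x_1) = 0.515565, coefficient = 2
x_2 = 0.8333, f(x_2) = 0.740177, coefficient = 2
x_3 = 1.1250, f(x_3) = 0.902268, coefficient = 2
x_4 = 1.4167, f(x_4) = 0.988146, coefficient = 2
x_5 = 1.7083, f(x_5) = 0.990557, coefficient = 2
x_6 = 2.0000, f(x_6) = 0.909297, coefficient = 1

I ≈ (0.291667/2) × 9.430124 = 1.375226
Exact value: 1.385059
Error: 0.009833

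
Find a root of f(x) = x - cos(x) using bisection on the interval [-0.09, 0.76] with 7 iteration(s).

f(x) = x - cos(x)
Initial interval: [-0.09, 0.76]

Iteration 1:
  c_1 = (-0.090000 + 0.760000)/2 = 0.335000
  f(c_1) = f(0.335000) = -0.609410
  f(a) × f(c) ≥ 0, new interval: [0.335000, 0.760000]
Iteration 2:
  c_2 = (0.335000 + 0.760000)/2 = 0.547500
  f(c_2) = f(0.547500) = -0.306329
  f(a) × f(c) ≥ 0, new interval: [0.547500, 0.760000]
Iteration 3:
  c_3 = (0.547500 + 0.760000)/2 = 0.653750
  f(c_3) = f(0.653750) = -0.140059
  f(a) × f(c) ≥ 0, new interval: [0.653750, 0.760000]
Iteration 4:
  c_4 = (0.653750 + 0.760000)/2 = 0.706875
  f(c_4) = f(0.706875) = -0.053520
  f(a) × f(c) ≥ 0, new interval: [0.706875, 0.760000]
Iteration 5:
  c_5 = (0.706875 + 0.760000)/2 = 0.733437
  f(c_5) = f(0.733437) = -0.009440
  f(a) × f(c) ≥ 0, new interval: [0.733437, 0.760000]
Iteration 6:
  c_6 = (0.733437 + 0.760000)/2 = 0.746719
  f(c_6) = f(0.746719) = 0.012797
  f(a) × f(c) < 0, new interval: [0.733437, 0.746719]
Iteration 7:
  c_7 = (0.733437 + 0.746719)/2 = 0.740078
  f(c_7) = f(0.740078) = 0.001662
  f(a) × f(c) < 0, new interval: [0.733437, 0.740078]

After 7 iteration(s), the approximation is c_7 = 0.740078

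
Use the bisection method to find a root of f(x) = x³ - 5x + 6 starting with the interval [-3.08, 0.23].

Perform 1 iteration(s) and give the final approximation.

f(x) = x³ - 5x + 6
Initial interval: [-3.08, 0.23]

Iteration 1:
  c_1 = (-3.080000 + 0.230000)/2 = -1.425000
  f(c_1) = f(-1.425000) = 10.231359
  f(a) × f(c) < 0, new interval: [-3.080000, -1.425000]

After 1 iteration(s), the approximation is c_1 = -1.425000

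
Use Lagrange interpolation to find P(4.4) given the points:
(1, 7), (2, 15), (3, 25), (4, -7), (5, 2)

Lagrange interpolation formula:
P(x) = Σ yᵢ × Lᵢ(x)
where Lᵢ(x) = Π_{j≠i} (x - xⱼ)/(xᵢ - xⱼ)

L_0(4.4) = (4.4 - 2)/(1 - 2) × (4.4 - 3)/(1 - 3) × (4.4 - 4)/(1 - 4) × (4.4 - 5)/(1 - 5) = -0.033600
L_1(4.4) = (4.4 - 1)/(2 - 1) × (4.4 - 3)/(2 - 3) × (4.4 - 4)/(2 - 4) × (4.4 - 5)/(2 - 5) = 0.190400
L_2(4.4) = (4.4 - 1)/(3 - 1) × (4.4 - 2)/(3 - 2) × (4.4 - 4)/(3 - 4) × (4.4 - 5)/(3 - 5) = -0.489600
L_3(4.4) = (4.4 - 1)/(4 - 1) × (4.4 - 2)/(4 - 2) × (4.4 - 3)/(4 - 3) × (4.4 - 5)/(4 - 5) = 1.142400
L_4(4.4) = (4.4 - 1)/(5 - 1) × (4.4 - 2)/(5 - 2) × (4.4 - 3)/(5 - 3) × (4.4 - 4)/(5 - 4) = 0.190400

P(4.4) = 7×L_0(4.4) + 15×L_1(4.4) + 25×L_2(4.4) + (-7)×L_3(4.4) + 2×L_4(4.4)
P(4.4) = -17.235200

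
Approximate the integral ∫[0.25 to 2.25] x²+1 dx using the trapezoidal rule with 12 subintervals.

f(x) = x²+1
a = 0.25, b = 2.25, n = 12
h = (b - a)/n = 0.166667

Trapezoidal rule: (h/2)[f(x₀) + 2f(x₁) + 2f(x₂) + ... + f(xₙ)]

x_0 = 0.2500, f(x_0) = 1.062500, coefficient = 1
x_1 = 0.4167, f(x_1) = 1.173611, coefficient = 2
x_2 = 0.5833, f(x_2) = 1.340278, coefficient = 2
x_3 = 0.7500, f(x_3) = 1.562500, coefficient = 2
x_4 = 0.9167, f(x_4) = 1.840278, coefficient = 2
x_5 = 1.0833, f(x_5) = 2.173611, coefficient = 2
x_6 = 1.2500, f(x_6) = 2.562500, coefficient = 2
x_7 = 1.4167, f(x_7) = 3.006944, coefficient = 2
x_8 = 1.5833, f(x_8) = 3.506944, coefficient = 2
x_9 = 1.7500, f(x_9) = 4.062500, coefficient = 2
x_10 = 1.9167, f(x_10) = 4.673611, coefficient = 2
x_11 = 2.0833, f(x_11) = 5.340278, coefficient = 2
x_12 = 2.2500, f(x_12) = 6.062500, coefficient = 1

I ≈ (0.166667/2) × 69.611111 = 5.800926
Exact value: 5.791667
Error: 0.009259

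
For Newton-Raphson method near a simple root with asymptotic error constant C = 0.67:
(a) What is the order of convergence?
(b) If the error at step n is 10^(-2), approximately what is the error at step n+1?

(a) Newton-Raphson has quadratic (order 2) convergence near simple roots.
    This means |e_{n+1}| ≈ C|e_n|².

(b) With |e_n| = 10^(-2) and C = 0.67:
    |e_{n+1}| ≈ 0.67 × (10^(-2))² = 0.67 × 10^(-4)

(a) 2 (quadratic); (b) |e_{n+1}| ≈ 6.700e-05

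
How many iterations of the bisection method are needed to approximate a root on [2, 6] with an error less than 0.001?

We need (b-a)/2^n ≤ 0.001
(6 - 2)/2^n ≤ 0.001
4/2^n ≤ 0.001
2^n ≥ 4000
n ≥ log₂(4000) = 11.97
n ≥ 12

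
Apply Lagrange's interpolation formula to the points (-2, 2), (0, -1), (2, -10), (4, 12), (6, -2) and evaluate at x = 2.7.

Lagrange interpolation formula:
P(x) = Σ yᵢ × Lᵢ(x)
where Lᵢ(x) = Π_{j≠i} (x - xⱼ)/(xᵢ - xⱼ)

L_0(2.7) = (2.7 - 0)/(-2 - 0) × (2.7 - 2)/(-2 - 2) × (2.7 - 4)/(-2 - 4) × (2.7 - 6)/(-2 - 6) = 0.021115
L_1(2.7) = (2.7 - (-2))/(0 - (-2)) × (2.7 - 2)/(0 - 2) × (2.7 - 4)/(0 - 4) × (2.7 - 6)/(0 - 6) = -0.147022
L_2(2.7) = (2.7 - (-2))/(2 - (-2)) × (2.7 - 0)/(2 - 0) × (2.7 - 4)/(2 - 4) × (2.7 - 6)/(2 - 6) = 0.850627
L_3(2.7) = (2.7 - (-2))/(4 - (-2)) × (2.7 - 0)/(4 - 0) × (2.7 - 2)/(4 - 2) × (2.7 - 6)/(4 - 6) = 0.305353
L_4(2.7) = (2.7 - (-2))/(6 - (-2)) × (2.7 - 0)/(6 - 0) × (2.7 - 2)/(6 - 2) × (2.7 - 4)/(6 - 4) = -0.030073

P(2.7) = 2×L_0(2.7) + (-1)×L_1(2.7) + (-10)×L_2(2.7) + 12×L_3(2.7) + (-2)×L_4(2.7)
P(2.7) = -4.592631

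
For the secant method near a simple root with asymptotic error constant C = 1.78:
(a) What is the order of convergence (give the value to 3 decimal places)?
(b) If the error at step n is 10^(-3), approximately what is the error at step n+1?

(a) Secant method has superlinear convergence with order φ = (1+√5)/2 ≈ 1.618.
    This means |e_{n+1}| ≈ C|e_n|^1.618.

(b) With |e_n| = 10^(-3) and C = 1.78:
    |e_{n+1}| ≈ 1.78 × (10^(-3))^1.618 = 1.78 × 10^(-4.85)

(a) ≈ 1.618 (golden ratio); (b) |e_{n+1}| ≈ 2.491e-05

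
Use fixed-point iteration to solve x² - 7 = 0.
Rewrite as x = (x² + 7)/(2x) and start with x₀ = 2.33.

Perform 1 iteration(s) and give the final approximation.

Equation: x² - 7 = 0
Fixed-point form: x = (x² + 7)/(2x)
x₀ = 2.33

x_1 = g(2.330000) = 2.667146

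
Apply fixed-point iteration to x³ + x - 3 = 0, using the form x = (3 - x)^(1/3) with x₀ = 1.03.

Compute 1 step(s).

Equation: x³ + x - 3 = 0
Fixed-point form: x = (3 - x)^(1/3)
x₀ = 1.03

x_1 = g(1.030000) = 1.253590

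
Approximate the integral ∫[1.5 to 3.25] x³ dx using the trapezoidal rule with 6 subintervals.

f(x) = x³
a = 1.5, b = 3.25, n = 6
h = (b - a)/n = 0.291667

Trapezoidal rule: (h/2)[f(x₀) + 2f(x₁) + 2f(x₂) + ... + f(xₙ)]

x_0 = 1.5000, f(x_0) = 3.375000, coefficient = 1
x_1 = 1.7917, f(x_1) = 5.751374, coefficient = 2
x_2 = 2.0833, f(x_2) = 9.042245, coefficient = 2
x_3 = 2.3750, f(x_3) = 13.396484, coefficient = 2
x_4 = 2.6667, f(x_4) = 18.962963, coefficient = 2
x_5 = 2.9583, f(x_5) = 25.890553, coefficient = 2
x_6 = 3.2500, f(x_6) = 34.328125, coefficient = 1

I ≈ (0.291667/2) × 183.790365 = 26.802762
Exact value: 26.625977
Error: 0.176785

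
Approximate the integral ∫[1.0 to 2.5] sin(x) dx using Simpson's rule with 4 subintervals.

f(x) = sin(x)
a = 1.0, b = 2.5, n = 4
h = (b - a)/n = 0.375000

Simpson's rule: (h/3)[f(x₀) + 4f(x₁) + 2f(x₂) + ... + f(xₙ)]

x_0 = 1.0000, f(x_0) = 0.841471, coefficient = 1
x_1 = 1.3750, f(x_1) = 0.980893, coefficient = 4
x_2 = 1.7500, f(x_2) = 0.983986, coefficient = 2
x_3 = 2.1250, f(x_3) = 0.850320, coefficient = 4
x_4 = 2.5000, f(x_4) = 0.598472, coefficient = 1

I ≈ (0.375000/3) × 10.732766 = 1.341596
Exact value: 1.341446
Error: 0.000150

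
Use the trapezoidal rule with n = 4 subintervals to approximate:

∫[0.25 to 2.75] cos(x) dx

f(x) = cos(x)
a = 0.25, b = 2.75, n = 4
h = (b - a)/n = 0.625000

Trapezoidal rule: (h/2)[f(x₀) + 2f(x₁) + 2f(x₂) + ... + f(xₙ)]

x_0 = 0.2500, f(x_0) = 0.968912, coefficient = 1
x_1 = 0.8750, f(x_1) = 0.640997, coefficient = 2
x_2 = 1.5000, f(x_2) = 0.070737, coefficient = 2
x_3 = 2.1250, f(x_3) = -0.526266, coefficient = 2
x_4 = 2.7500, f(x_4) = -0.924302, coefficient = 1

I ≈ (0.625000/2) × 0.415545 = 0.129858
Exact value: 0.134257
Error: 0.004399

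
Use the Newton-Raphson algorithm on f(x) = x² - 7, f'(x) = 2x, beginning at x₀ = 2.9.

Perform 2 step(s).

f(x) = x² - 7
f'(x) = 2x
x₀ = 2.9

Newton-Raphson formula: x_{n+1} = x_n - f(x_n)/f'(x_n)

Iteration 1:
  f(2.900000) = 1.410000
  f'(2.900000) = 5.800000
  x_1 = 2.900000 - 1.410000/5.800000 = 2.656897
Iteration 2:
  f(2.656897) = 0.059099
  f'(2.656897) = 5.313793
  x_2 = 2.656897 - 0.059099/5.313793 = 2.645775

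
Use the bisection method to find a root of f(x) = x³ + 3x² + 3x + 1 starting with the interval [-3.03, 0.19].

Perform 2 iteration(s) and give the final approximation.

f(x) = x³ + 3x² + 3x + 1
Initial interval: [-3.03, 0.19]

Iteration 1:
  c_1 = (-3.030000 + 0.190000)/2 = -1.420000
  f(c_1) = f(-1.420000) = -0.074088
  f(a) × f(c) ≥ 0, new interval: [-1.420000, 0.190000]
Iteration 2:
  c_2 = (-1.420000 + 0.190000)/2 = -0.615000
  f(c_2) = f(-0.615000) = 0.057067
  f(a) × f(c) < 0, new interval: [-1.420000, -0.615000]

After 2 iteration(s), the approximation is c_2 = -0.615000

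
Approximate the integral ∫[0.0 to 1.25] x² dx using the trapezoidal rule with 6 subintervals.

f(x) = x²
a = 0.0, b = 1.25, n = 6
h = (b - a)/n = 0.208333

Trapezoidal rule: (h/2)[f(x₀) + 2f(x₁) + 2f(x₂) + ... + f(xₙ)]

x_0 = 0.0000, f(x_0) = 0.000000, coefficient = 1
x_1 = 0.2083, f(x_1) = 0.043403, coefficient = 2
x_2 = 0.4167, f(x_2) = 0.173611, coefficient = 2
x_3 = 0.6250, f(x_3) = 0.390625, coefficient = 2
x_4 = 0.8333, f(x_4) = 0.694444, coefficient = 2
x_5 = 1.0417, f(x_5) = 1.085069, coefficient = 2
x_6 = 1.2500, f(x_6) = 1.562500, coefficient = 1

I ≈ (0.208333/2) × 6.336806 = 0.660084
Exact value: 0.651042
Error: 0.009042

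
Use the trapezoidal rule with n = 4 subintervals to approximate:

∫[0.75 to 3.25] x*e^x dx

f(x) = x*e^x
a = 0.75, b = 3.25, n = 4
h = (b - a)/n = 0.625000

Trapezoidal rule: (h/2)[f(x₀) + 2f(x₁) + 2f(x₂) + ... + f(xₙ)]

x_0 = 0.7500, f(x_0) = 1.587750, coefficient = 1
x_1 = 1.3750, f(x_1) = 5.438230, coefficient = 2
x_2 = 2.0000, f(x_2) = 14.778112, coefficient = 2
x_3 = 2.6250, f(x_3) = 36.237007, coefficient = 2
x_4 = 3.2500, f(x_4) = 83.818605, coefficient = 1

I ≈ (0.625000/2) × 198.313055 = 61.972830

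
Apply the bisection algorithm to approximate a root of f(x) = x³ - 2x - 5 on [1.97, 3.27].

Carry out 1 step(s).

f(x) = x³ - 2x - 5
Initial interval: [1.97, 3.27]

Iteration 1:
  c_1 = (1.970000 + 3.270000)/2 = 2.620000
  f(c_1) = f(2.620000) = 7.744728
  f(a) × f(c) < 0, new interval: [1.970000, 2.620000]

After 1 iteration(s), the approximation is c_1 = 2.620000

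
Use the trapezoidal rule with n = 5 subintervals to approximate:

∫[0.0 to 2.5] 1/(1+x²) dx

f(x) = 1/(1+x²)
a = 0.0, b = 2.5, n = 5
h = (b - a)/n = 0.500000

Trapezoidal rule: (h/2)[f(x₀) + 2f(x₁) + 2f(x₂) + ... + f(xₙ)]

x_0 = 0.0000, f(x_0) = 1.000000, coefficient = 1
x_1 = 0.5000, f(x_1) = 0.800000, coefficient = 2
x_2 = 1.0000, f(x_2) = 0.500000, coefficient = 2
x_3 = 1.5000, f(x_3) = 0.307692, coefficient = 2
x_4 = 2.0000, f(x_4) = 0.200000, coefficient = 2
x_5 = 2.5000, f(x_5) = 0.137931, coefficient = 1

I ≈ (0.500000/2) × 4.753316 = 1.188329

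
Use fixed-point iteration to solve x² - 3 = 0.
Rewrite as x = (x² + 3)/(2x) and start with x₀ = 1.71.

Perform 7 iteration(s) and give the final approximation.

Equation: x² - 3 = 0
Fixed-point form: x = (x² + 3)/(2x)
x₀ = 1.71

x_1 = g(1.710000) = 1.732193
x_2 = g(1.732193) = 1.732051
x_3 = g(1.732051) = 1.732051
x_4 = g(1.732051) = 1.732051
x_5 = g(1.732051) = 1.732051
x_6 = g(1.732051) = 1.732051
x_7 = g(1.732051) = 1.732051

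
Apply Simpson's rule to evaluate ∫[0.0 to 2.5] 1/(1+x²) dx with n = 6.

f(x) = 1/(1+x²)
a = 0.0, b = 2.5, n = 6
h = (b - a)/n = 0.416667

Simpson's rule: (h/3)[f(x₀) + 4f(x₁) + 2f(x₂) + ... + f(xₙ)]

x_0 = 0.0000, f(x_0) = 1.000000, coefficient = 1
x_1 = 0.4167, f(x_1) = 0.852071, coefficient = 4
x_2 = 0.8333, f(x_2) = 0.590164, coefficient = 2
x_3 = 1.2500, f(x_3) = 0.390244, coefficient = 4
x_4 = 1.6667, f(x_4) = 0.264706, coefficient = 2
x_5 = 2.0833, f(x_5) = 0.187256, coefficient = 4
x_6 = 2.5000, f(x_6) = 0.137931, coefficient = 1

I ≈ (0.416667/3) × 8.565955 = 1.189716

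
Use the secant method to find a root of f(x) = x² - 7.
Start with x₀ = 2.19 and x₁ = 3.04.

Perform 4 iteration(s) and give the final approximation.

f(x) = x² - 7
x₀ = 2.19, x₁ = 3.04

Secant formula: x_{n+1} = x_n - f(x_n)(x_n - x_{n-1})/(f(x_n) - f(x_{n-1}))

Iteration 1:
  f(2.190000) = -2.203900
  f(3.040000) = 2.241600
  x_2 = 3.040000 - 2.241600×(3.040000 - 2.190000)/(2.241600 - (-2.203900))
       = 2.611396
Iteration 2:
  f(3.040000) = 2.241600
  f(2.611396) = -0.180612
  x_3 = 2.611396 - (-0.180612)×(2.611396 - 3.040000)/(-0.180612 - 2.241600)
       = 2.643355
Iteration 3:
  f(2.611396) = -0.180612
  f(2.643355) = -0.012676
  x_4 = 2.643355 - (-0.012676)×(2.643355 - 2.611396)/(-0.012676 - (-0.180612))
       = 2.645767
Iteration 4:
  f(2.643355) = -0.012676
  f(2.645767) = 0.000083
  x_5 = 2.645767 - 0.000083×(2.645767 - 2.643355)/(0.000083 - (-0.012676))
       = 2.645751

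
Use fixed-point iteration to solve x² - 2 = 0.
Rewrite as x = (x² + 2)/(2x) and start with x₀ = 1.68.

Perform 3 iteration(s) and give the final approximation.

Equation: x² - 2 = 0
Fixed-point form: x = (x² + 2)/(2x)
x₀ = 1.68

x_1 = g(1.680000) = 1.435238
x_2 = g(1.435238) = 1.414368
x_3 = g(1.414368) = 1.414214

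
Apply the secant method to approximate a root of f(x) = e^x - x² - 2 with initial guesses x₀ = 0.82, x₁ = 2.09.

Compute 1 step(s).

f(x) = e^x - x² - 2
x₀ = 0.82, x₁ = 2.09

Secant formula: x_{n+1} = x_n - f(x_n)(x_n - x_{n-1})/(f(x_n) - f(x_{n-1}))

Iteration 1:
  f(0.820000) = -0.401900
  f(2.090000) = 1.716815
  x_2 = 2.090000 - 1.716815×(2.090000 - 0.820000)/(1.716815 - (-0.401900))
       = 1.060907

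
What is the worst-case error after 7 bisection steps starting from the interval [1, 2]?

Bisection error bound: |error| ≤ (b-a)/2^n
|error| ≤ (2 - 1)/2^7 = 1/2^7
|error| ≤ 0.0078125000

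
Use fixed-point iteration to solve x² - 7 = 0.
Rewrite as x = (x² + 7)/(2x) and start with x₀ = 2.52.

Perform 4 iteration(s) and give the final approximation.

Equation: x² - 7 = 0
Fixed-point form: x = (x² + 7)/(2x)
x₀ = 2.52

x_1 = g(2.520000) = 2.648889
x_2 = g(2.648889) = 2.645753
x_3 = g(2.645753) = 2.645751
x_4 = g(2.645751) = 2.645751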